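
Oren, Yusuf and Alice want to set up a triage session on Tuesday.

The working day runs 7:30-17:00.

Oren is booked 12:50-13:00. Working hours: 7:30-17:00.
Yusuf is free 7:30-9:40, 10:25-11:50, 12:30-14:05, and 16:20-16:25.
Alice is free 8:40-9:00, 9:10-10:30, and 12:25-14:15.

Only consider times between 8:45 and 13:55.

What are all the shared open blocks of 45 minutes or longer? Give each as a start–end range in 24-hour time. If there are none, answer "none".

13:00–13:55

Oren free within 07:30–17:00: 07:30–12:50, 13:00–17:00.
Oren ∩ Yusuf: 07:30–09:40, 10:25–11:50, 12:30–12:50, 13:00–14:05, 16:20–16:25.
Oren ∩ Yusuf ∩ Alice: 08:40–09:00, 09:10–09:40, 10:25–10:30, 12:30–12:50, 13:00–14:05.
Restricted to 08:45–13:55: 08:45–09:00, 09:10–09:40, 10:25–10:30, 12:30–12:50, 13:00–13:55.
Windows ≥ 45 min: 13:00–13:55.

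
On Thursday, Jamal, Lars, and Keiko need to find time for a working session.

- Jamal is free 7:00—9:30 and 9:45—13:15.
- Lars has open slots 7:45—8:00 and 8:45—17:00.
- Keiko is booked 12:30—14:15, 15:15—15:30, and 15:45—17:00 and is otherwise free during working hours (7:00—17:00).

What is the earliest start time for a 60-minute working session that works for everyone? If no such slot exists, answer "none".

09:45

Keiko free within 07:00–17:00: 07:00–12:30, 14:15–15:15, 15:30–15:45.
Jamal ∩ Lars: 07:45–08:00, 08:45–09:30, 09:45–13:15.
Jamal ∩ Lars ∩ Keiko: 07:45–08:00, 08:45–09:30, 09:45–12:30.
Windows ≥ 60 min: 09:45–12:30.
Earliest such window starts at 09:45.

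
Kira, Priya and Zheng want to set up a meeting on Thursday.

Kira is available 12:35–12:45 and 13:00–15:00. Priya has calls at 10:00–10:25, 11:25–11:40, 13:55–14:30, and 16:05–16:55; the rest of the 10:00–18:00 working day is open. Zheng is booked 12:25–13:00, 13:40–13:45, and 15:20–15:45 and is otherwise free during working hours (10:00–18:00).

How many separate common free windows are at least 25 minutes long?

Priya free within 10:00–18:00: 10:25–11:25, 11:40–13:55, 14:30–16:05, 16:55–18:00.
Zheng free within 10:00–18:00: 10:00–12:25, 13:00–13:40, 13:45–15:20, 15:45–18:00.
Kira ∩ Priya: 12:35–12:45, 13:00–13:55, 14:30–15:00.
Kira ∩ Priya ∩ Zheng: 13:00–13:40, 13:45–13:55, 14:30–15:00.
Windows ≥ 25 min: 13:00–13:40, 14:30–15:00.
That's 2 windows.

2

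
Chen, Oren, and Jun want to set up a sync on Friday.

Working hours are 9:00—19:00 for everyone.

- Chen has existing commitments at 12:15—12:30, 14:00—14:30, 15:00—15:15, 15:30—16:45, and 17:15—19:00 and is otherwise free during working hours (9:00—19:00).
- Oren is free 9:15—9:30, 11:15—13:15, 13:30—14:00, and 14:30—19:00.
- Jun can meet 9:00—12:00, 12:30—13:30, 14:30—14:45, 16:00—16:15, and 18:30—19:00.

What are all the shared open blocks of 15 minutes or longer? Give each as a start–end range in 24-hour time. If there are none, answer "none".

09:15–09:30, 11:15–12:00, 12:30–13:15, 14:30–14:45

Chen free within 09:00–19:00: 09:00–12:15, 12:30–14:00, 14:30–15:00, 15:15–15:30, 16:45–17:15.
Chen ∩ Oren: 09:15–09:30, 11:15–12:15, 12:30–13:15, 13:30–14:00, 14:30–15:00, 15:15–15:30, 16:45–17:15.
Chen ∩ Oren ∩ Jun: 09:15–09:30, 11:15–12:00, 12:30–13:15, 14:30–14:45.
Windows ≥ 15 min: 09:15–09:30, 11:15–12:00, 12:30–13:15, 14:30–14:45.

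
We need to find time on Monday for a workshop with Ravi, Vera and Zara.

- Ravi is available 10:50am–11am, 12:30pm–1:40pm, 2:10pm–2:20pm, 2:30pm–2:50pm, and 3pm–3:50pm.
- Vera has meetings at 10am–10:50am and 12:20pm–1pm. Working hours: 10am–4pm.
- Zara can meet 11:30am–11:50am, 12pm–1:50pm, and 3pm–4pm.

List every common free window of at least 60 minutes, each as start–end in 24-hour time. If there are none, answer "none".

none

Vera free within 10:00–16:00: 10:50–12:20, 13:00–16:00.
Ravi ∩ Vera: 10:50–11:00, 13:00–13:40, 14:10–14:20, 14:30–14:50, 15:00–15:50.
Ravi ∩ Vera ∩ Zara: 13:00–13:40, 15:00–15:50.
Windows ≥ 60 min: (none).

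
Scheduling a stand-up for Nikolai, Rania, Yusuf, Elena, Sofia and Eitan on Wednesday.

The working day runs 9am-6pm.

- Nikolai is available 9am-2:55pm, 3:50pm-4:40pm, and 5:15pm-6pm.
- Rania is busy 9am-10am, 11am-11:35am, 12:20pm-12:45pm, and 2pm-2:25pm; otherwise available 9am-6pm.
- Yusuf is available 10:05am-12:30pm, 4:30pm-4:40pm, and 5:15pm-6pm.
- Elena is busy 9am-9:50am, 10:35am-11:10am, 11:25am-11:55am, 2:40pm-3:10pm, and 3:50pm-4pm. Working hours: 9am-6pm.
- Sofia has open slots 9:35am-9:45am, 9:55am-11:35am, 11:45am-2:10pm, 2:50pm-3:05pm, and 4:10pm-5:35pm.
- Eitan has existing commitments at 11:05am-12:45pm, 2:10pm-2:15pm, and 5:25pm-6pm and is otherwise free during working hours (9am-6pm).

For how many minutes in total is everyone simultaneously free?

50 minutes

Rania free within 09:00–18:00: 10:00–11:00, 11:35–12:20, 12:45–14:00, 14:25–18:00.
Elena free within 09:00–18:00: 09:50–10:35, 11:10–11:25, 11:55–14:40, 15:10–15:50, 16:00–18:00.
Eitan free within 09:00–18:00: 09:00–11:05, 12:45–14:10, 14:15–17:25.
Nikolai ∩ Rania: 10:00–11:00, 11:35–12:20, 12:45–14:00, 14:25–14:55, 15:50–16:40, 17:15–18:00.
Nikolai ∩ Rania ∩ Yusuf: 10:05–11:00, 11:35–12:20, 16:30–16:40, 17:15–18:00.
Nikolai ∩ Rania ∩ Yusuf ∩ Elena: 10:05–10:35, 11:55–12:20, 16:30–16:40, 17:15–18:00.
Nikolai ∩ Rania ∩ Yusuf ∩ Elena ∩ Sofia: 10:05–10:35, 11:55–12:20, 16:30–16:40, 17:15–17:35.
Nikolai ∩ Rania ∩ Yusuf ∩ Elena ∩ Sofia ∩ Eitan: 10:05–10:35, 16:30–16:40, 17:15–17:25.
Total common minutes: 30 + 10 + 10 = 50.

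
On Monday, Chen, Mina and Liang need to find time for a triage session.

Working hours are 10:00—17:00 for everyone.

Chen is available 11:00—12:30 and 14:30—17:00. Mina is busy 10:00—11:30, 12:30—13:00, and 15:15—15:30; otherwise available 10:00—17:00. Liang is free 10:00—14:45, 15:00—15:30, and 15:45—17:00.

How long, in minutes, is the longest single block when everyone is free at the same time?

Mina free within 10:00–17:00: 11:30–12:30, 13:00–15:15, 15:30–17:00.
Chen ∩ Mina: 11:30–12:30, 14:30–15:15, 15:30–17:00.
Chen ∩ Mina ∩ Liang: 11:30–12:30, 14:30–14:45, 15:00–15:15, 15:45–17:00.
Common window lengths: 60, 15, 15, 75 min; longest is 75.

75 minutes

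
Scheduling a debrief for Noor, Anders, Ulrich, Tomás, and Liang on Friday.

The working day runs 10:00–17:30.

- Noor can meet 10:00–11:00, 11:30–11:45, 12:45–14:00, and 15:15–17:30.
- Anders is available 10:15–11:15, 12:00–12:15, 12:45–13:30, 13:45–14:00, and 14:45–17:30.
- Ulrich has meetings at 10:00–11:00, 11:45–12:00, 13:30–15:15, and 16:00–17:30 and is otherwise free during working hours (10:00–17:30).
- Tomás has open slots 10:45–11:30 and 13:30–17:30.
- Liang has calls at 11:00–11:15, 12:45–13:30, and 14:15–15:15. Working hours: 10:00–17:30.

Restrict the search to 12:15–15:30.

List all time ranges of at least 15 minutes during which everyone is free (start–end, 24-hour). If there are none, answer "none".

Ulrich free within 10:00–17:30: 11:00–11:45, 12:00–13:30, 15:15–16:00.
Liang free within 10:00–17:30: 10:00–11:00, 11:15–12:45, 13:30–14:15, 15:15–17:30.
Noor ∩ Anders: 10:15–11:00, 12:45–13:30, 13:45–14:00, 15:15–17:30.
Noor ∩ Anders ∩ Ulrich: 12:45–13:30, 15:15–16:00.
Noor ∩ Anders ∩ Ulrich ∩ Tomás: 15:15–16:00.
Noor ∩ Anders ∩ Ulrich ∩ Tomás ∩ Liang: 15:15–16:00.
Restricted to 12:15–15:30: 15:15–15:30.
Windows ≥ 15 min: 15:15–15:30.

15:15–15:30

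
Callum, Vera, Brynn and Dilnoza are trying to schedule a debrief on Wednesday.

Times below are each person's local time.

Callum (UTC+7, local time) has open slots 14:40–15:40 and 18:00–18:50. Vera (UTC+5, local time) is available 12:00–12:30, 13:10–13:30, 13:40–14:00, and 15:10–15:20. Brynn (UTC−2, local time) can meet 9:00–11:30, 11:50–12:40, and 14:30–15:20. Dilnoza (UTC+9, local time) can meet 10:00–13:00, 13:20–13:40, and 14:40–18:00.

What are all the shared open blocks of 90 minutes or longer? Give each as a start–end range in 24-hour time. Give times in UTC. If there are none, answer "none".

none

Callum → UTC: 07:40–08:40, 11:00–11:50.
Vera → UTC: 07:00–07:30, 08:10–08:30, 08:40–09:00, 10:10–10:20.
Brynn → UTC: 11:00–13:30, 13:50–14:40, 16:30–17:20.
Dilnoza → UTC: 01:00–04:00, 04:20–04:40, 05:40–09:00.
Callum ∩ Vera: 08:10–08:30.
Callum ∩ Vera ∩ Brynn: (none).
Callum ∩ Vera ∩ Brynn ∩ Dilnoza: (none).
Windows ≥ 90 min: (none).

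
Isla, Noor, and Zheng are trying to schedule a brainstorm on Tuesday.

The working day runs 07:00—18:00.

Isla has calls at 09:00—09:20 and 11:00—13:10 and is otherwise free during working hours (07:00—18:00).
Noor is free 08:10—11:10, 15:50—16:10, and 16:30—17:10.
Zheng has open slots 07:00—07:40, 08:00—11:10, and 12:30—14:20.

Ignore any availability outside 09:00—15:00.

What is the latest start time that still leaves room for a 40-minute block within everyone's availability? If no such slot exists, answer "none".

Isla free within 07:00–18:00: 07:00–09:00, 09:20–11:00, 13:10–18:00.
Isla ∩ Noor: 08:10–09:00, 09:20–11:00, 15:50–16:10, 16:30–17:10.
Isla ∩ Noor ∩ Zheng: 08:10–09:00, 09:20–11:00.
Restricted to 09:00–15:00: 09:20–11:00.
Windows ≥ 40 min: 09:20–11:00.
Latest start in the last window 09:20–11:00 is 11:00 − 40 min = 10:20.

10:20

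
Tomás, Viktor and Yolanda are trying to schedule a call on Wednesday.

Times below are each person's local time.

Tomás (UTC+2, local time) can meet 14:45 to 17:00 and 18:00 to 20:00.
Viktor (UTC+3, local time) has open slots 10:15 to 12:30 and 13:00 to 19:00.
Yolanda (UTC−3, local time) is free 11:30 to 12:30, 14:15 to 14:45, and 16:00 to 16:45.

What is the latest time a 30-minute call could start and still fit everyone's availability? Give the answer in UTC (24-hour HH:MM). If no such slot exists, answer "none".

14:30

Tomás → UTC: 12:45–15:00, 16:00–18:00.
Viktor → UTC: 07:15–09:30, 10:00–16:00.
Yolanda → UTC: 14:30–15:30, 17:15–17:45, 19:00–19:45.
Tomás ∩ Viktor: 12:45–15:00.
Tomás ∩ Viktor ∩ Yolanda: 14:30–15:00.
Windows ≥ 30 min: 14:30–15:00.
Latest start in the last window 14:30–15:00 is 15:00 − 30 min = 14:30.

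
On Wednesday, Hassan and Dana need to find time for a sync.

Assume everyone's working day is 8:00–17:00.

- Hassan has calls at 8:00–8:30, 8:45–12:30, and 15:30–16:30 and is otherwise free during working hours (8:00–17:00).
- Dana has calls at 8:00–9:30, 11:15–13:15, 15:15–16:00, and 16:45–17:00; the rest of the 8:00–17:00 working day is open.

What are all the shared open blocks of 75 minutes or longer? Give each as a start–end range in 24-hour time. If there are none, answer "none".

13:15–15:15

Hassan free within 08:00–17:00: 08:30–08:45, 12:30–15:30, 16:30–17:00.
Dana free within 08:00–17:00: 09:30–11:15, 13:15–15:15, 16:00–16:45.
Hassan ∩ Dana: 13:15–15:15, 16:30–16:45.
Windows ≥ 75 min: 13:15–15:15.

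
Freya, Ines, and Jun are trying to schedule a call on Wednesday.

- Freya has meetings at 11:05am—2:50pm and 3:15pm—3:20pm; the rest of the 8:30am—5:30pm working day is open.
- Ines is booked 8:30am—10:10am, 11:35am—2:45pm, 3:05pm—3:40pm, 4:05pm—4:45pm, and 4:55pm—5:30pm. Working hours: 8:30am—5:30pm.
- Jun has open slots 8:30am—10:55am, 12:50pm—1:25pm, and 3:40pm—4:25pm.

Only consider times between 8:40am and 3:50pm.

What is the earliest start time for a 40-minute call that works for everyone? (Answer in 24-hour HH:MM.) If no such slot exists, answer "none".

10:10

Freya free within 08:30–17:30: 08:30–11:05, 14:50–15:15, 15:20–17:30.
Ines free within 08:30–17:30: 10:10–11:35, 14:45–15:05, 15:40–16:05, 16:45–16:55.
Freya ∩ Ines: 10:10–11:05, 14:50–15:05, 15:40–16:05, 16:45–16:55.
Freya ∩ Ines ∩ Jun: 10:10–10:55, 15:40–16:05.
Restricted to 08:40–15:50: 10:10–10:55, 15:40–15:50.
Windows ≥ 40 min: 10:10–10:55.
Earliest such window starts at 10:10.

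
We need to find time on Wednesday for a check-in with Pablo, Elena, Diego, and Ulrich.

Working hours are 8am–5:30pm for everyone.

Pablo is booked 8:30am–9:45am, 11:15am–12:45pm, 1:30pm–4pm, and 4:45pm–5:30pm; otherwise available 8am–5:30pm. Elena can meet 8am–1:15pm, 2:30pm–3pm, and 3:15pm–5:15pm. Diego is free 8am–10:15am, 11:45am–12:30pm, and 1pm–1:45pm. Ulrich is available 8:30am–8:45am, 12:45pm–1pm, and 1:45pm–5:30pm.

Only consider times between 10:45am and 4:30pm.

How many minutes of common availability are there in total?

0 minutes

Pablo free within 08:00–17:30: 08:00–08:30, 09:45–11:15, 12:45–13:30, 16:00–16:45.
Pablo ∩ Elena: 08:00–08:30, 09:45–11:15, 12:45–13:15, 16:00–16:45.
Pablo ∩ Elena ∩ Diego: 08:00–08:30, 09:45–10:15, 13:00–13:15.
Pablo ∩ Elena ∩ Diego ∩ Ulrich: (none).
Restricted to 10:45–16:30: (none).
Total common minutes: 0.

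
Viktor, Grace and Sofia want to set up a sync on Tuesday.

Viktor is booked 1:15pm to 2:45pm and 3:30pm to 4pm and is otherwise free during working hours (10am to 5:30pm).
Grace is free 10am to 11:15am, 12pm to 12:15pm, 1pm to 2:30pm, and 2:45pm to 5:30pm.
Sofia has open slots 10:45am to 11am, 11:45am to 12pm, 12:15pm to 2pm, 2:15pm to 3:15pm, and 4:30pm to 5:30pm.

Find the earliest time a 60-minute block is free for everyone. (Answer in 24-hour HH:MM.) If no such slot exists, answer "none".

Viktor free within 10:00–17:30: 10:00–13:15, 14:45–15:30, 16:00–17:30.
Viktor ∩ Grace: 10:00–11:15, 12:00–12:15, 13:00–13:15, 14:45–15:30, 16:00–17:30.
Viktor ∩ Grace ∩ Sofia: 10:45–11:00, 13:00–13:15, 14:45–15:15, 16:30–17:30.
Windows ≥ 60 min: 16:30–17:30.
Earliest such window starts at 16:30.

16:30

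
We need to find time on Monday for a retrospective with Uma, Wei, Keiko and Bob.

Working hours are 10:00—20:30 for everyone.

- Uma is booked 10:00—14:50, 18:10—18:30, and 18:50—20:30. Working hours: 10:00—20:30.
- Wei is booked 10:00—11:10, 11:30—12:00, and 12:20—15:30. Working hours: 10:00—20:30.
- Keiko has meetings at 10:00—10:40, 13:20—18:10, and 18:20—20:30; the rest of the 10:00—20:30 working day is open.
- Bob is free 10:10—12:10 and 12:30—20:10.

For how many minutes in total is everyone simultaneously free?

Uma free within 10:00–20:30: 14:50–18:10, 18:30–18:50.
Wei free within 10:00–20:30: 11:10–11:30, 12:00–12:20, 15:30–20:30.
Keiko free within 10:00–20:30: 10:40–13:20, 18:10–18:20.
Uma ∩ Wei: 15:30–18:10, 18:30–18:50.
Uma ∩ Wei ∩ Keiko: (none).
Uma ∩ Wei ∩ Keiko ∩ Bob: (none).
Total common minutes: 0.

0 minutes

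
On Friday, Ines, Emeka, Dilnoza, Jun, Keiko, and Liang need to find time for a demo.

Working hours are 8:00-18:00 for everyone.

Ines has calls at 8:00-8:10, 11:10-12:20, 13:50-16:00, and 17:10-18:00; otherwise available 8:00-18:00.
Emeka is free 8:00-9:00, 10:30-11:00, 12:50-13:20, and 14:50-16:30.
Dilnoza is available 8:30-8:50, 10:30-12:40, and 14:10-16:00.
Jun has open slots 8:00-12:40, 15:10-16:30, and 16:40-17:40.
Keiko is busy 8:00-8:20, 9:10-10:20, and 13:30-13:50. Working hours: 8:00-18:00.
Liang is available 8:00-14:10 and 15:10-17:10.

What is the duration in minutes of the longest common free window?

Ines free within 08:00–18:00: 08:10–11:10, 12:20–13:50, 16:00–17:10.
Keiko free within 08:00–18:00: 08:20–09:10, 10:20–13:30, 13:50–18:00.
Ines ∩ Emeka: 08:10–09:00, 10:30–11:00, 12:50–13:20, 16:00–16:30.
Ines ∩ Emeka ∩ Dilnoza: 08:30–08:50, 10:30–11:00.
Ines ∩ Emeka ∩ Dilnoza ∩ Jun: 08:30–08:50, 10:30–11:00.
Ines ∩ Emeka ∩ Dilnoza ∩ Jun ∩ Keiko: 08:30–08:50, 10:30–11:00.
Ines ∩ Emeka ∩ Dilnoza ∩ Jun ∩ Keiko ∩ Liang: 08:30–08:50, 10:30–11:00.
Common window lengths: 20, 30 min; longest is 30.

30 minutes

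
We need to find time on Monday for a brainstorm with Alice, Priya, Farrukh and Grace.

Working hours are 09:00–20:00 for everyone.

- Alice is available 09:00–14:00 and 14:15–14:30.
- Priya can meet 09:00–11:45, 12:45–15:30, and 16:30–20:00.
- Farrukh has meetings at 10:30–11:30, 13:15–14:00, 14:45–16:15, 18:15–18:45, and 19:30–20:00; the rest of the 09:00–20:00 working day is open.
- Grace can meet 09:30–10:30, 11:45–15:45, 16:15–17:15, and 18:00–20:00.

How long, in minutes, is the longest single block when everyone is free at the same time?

60 minutes

Farrukh free within 09:00–20:00: 09:00–10:30, 11:30–13:15, 14:00–14:45, 16:15–18:15, 18:45–19:30.
Alice ∩ Priya: 09:00–11:45, 12:45–14:00, 14:15–14:30.
Alice ∩ Priya ∩ Farrukh: 09:00–10:30, 11:30–11:45, 12:45–13:15, 14:15–14:30.
Alice ∩ Priya ∩ Farrukh ∩ Grace: 09:30–10:30, 12:45–13:15, 14:15–14:30.
Common window lengths: 60, 30, 15 min; longest is 60.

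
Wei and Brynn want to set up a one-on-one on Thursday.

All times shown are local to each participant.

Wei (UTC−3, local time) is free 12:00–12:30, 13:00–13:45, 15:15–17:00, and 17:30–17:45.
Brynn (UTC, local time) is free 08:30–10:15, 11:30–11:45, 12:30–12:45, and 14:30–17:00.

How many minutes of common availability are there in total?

Wei → UTC: 15:00–15:30, 16:00–16:45, 18:15–20:00, 20:30–20:45.
Brynn → UTC: 08:30–10:15, 11:30–11:45, 12:30–12:45, 14:30–17:00.
Wei ∩ Brynn: 15:00–15:30, 16:00–16:45.
Total common minutes: 30 + 45 = 75.

75 minutes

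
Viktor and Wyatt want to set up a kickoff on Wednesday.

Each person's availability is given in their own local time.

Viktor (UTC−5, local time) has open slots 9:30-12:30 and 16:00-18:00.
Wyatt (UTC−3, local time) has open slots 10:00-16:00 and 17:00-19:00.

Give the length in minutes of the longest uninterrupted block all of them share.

Viktor → UTC: 14:30–17:30, 21:00–23:00.
Wyatt → UTC: 13:00–19:00, 20:00–22:00.
Viktor ∩ Wyatt: 14:30–17:30, 21:00–22:00.
Common window lengths: 180, 60 min; longest is 180.

180 minutes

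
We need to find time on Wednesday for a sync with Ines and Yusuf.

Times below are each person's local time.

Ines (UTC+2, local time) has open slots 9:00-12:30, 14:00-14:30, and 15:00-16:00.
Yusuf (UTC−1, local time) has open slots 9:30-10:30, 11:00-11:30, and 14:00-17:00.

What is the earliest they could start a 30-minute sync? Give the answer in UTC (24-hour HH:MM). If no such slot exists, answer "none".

12:00

Ines → UTC: 07:00–10:30, 12:00–12:30, 13:00–14:00.
Yusuf → UTC: 10:30–11:30, 12:00–12:30, 15:00–18:00.
Ines ∩ Yusuf: 12:00–12:30.
Windows ≥ 30 min: 12:00–12:30.
Earliest such window starts at 12:00.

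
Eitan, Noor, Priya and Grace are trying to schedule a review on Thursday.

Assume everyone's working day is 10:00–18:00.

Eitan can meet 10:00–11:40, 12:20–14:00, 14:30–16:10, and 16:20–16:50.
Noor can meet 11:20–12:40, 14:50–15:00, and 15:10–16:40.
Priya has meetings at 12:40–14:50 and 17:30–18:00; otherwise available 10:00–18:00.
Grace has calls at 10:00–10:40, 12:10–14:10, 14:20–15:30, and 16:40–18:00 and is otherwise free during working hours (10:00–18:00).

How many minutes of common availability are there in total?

Priya free within 10:00–18:00: 10:00–12:40, 14:50–17:30.
Grace free within 10:00–18:00: 10:40–12:10, 14:10–14:20, 15:30–16:40.
Eitan ∩ Noor: 11:20–11:40, 12:20–12:40, 14:50–15:00, 15:10–16:10, 16:20–16:40.
Eitan ∩ Noor ∩ Priya: 11:20–11:40, 12:20–12:40, 14:50–15:00, 15:10–16:10, 16:20–16:40.
Eitan ∩ Noor ∩ Priya ∩ Grace: 11:20–11:40, 15:30–16:10, 16:20–16:40.
Total common minutes: 20 + 40 + 20 = 80.

80 minutes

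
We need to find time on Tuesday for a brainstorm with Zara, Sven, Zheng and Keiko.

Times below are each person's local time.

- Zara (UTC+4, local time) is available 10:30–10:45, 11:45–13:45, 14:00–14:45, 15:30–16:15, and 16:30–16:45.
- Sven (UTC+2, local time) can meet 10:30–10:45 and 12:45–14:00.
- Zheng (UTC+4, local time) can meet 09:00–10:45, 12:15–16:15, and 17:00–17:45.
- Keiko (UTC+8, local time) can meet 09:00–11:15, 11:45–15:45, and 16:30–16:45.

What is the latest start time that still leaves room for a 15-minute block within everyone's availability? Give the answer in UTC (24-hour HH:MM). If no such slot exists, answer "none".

Zara → UTC: 06:30–06:45, 07:45–09:45, 10:00–10:45, 11:30–12:15, 12:30–12:45.
Sven → UTC: 08:30–08:45, 10:45–12:00.
Zheng → UTC: 05:00–06:45, 08:15–12:15, 13:00–13:45.
Keiko → UTC: 01:00–03:15, 03:45–07:45, 08:30–08:45.
Zara ∩ Sven: 08:30–08:45, 11:30–12:00.
Zara ∩ Sven ∩ Zheng: 08:30–08:45, 11:30–12:00.
Zara ∩ Sven ∩ Zheng ∩ Keiko: 08:30–08:45.
Windows ≥ 15 min: 08:30–08:45.
Latest start in the last window 08:30–08:45 is 08:45 − 15 min = 08:30.

08:30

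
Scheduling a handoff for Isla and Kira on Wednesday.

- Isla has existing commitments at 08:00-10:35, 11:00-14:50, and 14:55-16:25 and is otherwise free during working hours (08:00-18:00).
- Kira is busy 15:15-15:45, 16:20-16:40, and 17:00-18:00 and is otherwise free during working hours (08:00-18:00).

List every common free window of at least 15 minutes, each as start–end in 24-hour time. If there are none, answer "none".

Isla free within 08:00–18:00: 10:35–11:00, 14:50–14:55, 16:25–18:00.
Kira free within 08:00–18:00: 08:00–15:15, 15:45–16:20, 16:40–17:00.
Isla ∩ Kira: 10:35–11:00, 14:50–14:55, 16:40–17:00.
Windows ≥ 15 min: 10:35–11:00, 16:40–17:00.

10:35–11:00, 16:40–17:00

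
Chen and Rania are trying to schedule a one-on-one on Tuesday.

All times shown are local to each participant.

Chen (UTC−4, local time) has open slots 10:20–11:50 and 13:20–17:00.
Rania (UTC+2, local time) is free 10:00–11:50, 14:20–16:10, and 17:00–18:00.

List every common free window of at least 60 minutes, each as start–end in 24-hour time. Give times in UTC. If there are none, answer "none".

Chen → UTC: 14:20–15:50, 17:20–21:00.
Rania → UTC: 08:00–09:50, 12:20–14:10, 15:00–16:00.
Chen ∩ Rania: 15:00–15:50.
Windows ≥ 60 min: (none).

none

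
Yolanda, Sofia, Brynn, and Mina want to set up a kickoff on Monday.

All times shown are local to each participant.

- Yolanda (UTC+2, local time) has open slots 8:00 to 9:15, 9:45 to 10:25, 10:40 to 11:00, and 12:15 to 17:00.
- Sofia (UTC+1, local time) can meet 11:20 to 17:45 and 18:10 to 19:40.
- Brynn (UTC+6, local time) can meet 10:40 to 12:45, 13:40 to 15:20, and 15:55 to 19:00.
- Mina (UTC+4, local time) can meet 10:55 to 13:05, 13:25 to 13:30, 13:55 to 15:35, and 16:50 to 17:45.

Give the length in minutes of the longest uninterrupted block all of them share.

Yolanda → UTC: 06:00–07:15, 07:45–08:25, 08:40–09:00, 10:15–15:00.
Sofia → UTC: 10:20–16:45, 17:10–18:40.
Brynn → UTC: 04:40–06:45, 07:40–09:20, 09:55–13:00.
Mina → UTC: 06:55–09:05, 09:25–09:30, 09:55–11:35, 12:50–13:45.
Yolanda ∩ Sofia: 10:20–15:00.
Yolanda ∩ Sofia ∩ Brynn: 10:20–13:00.
Yolanda ∩ Sofia ∩ Brynn ∩ Mina: 10:20–11:35, 12:50–13:00.
Common window lengths: 75, 10 min; longest is 75.

75 minutes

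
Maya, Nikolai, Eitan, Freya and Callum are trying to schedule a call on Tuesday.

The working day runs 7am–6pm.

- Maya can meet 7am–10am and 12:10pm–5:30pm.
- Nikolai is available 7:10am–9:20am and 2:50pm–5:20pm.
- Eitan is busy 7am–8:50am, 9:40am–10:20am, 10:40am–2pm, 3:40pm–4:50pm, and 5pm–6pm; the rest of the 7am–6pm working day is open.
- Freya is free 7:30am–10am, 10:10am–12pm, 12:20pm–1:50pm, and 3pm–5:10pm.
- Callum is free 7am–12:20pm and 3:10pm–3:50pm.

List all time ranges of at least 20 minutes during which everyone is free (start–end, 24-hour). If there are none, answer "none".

08:50–09:20, 15:10–15:40

Eitan free within 07:00–18:00: 08:50–09:40, 10:20–10:40, 14:00–15:40, 16:50–17:00.
Maya ∩ Nikolai: 07:10–09:20, 14:50–17:20.
Maya ∩ Nikolai ∩ Eitan: 08:50–09:20, 14:50–15:40, 16:50–17:00.
Maya ∩ Nikolai ∩ Eitan ∩ Freya: 08:50–09:20, 15:00–15:40, 16:50–17:00.
Maya ∩ Nikolai ∩ Eitan ∩ Freya ∩ Callum: 08:50–09:20, 15:10–15:40.
Windows ≥ 20 min: 08:50–09:20, 15:10–15:40.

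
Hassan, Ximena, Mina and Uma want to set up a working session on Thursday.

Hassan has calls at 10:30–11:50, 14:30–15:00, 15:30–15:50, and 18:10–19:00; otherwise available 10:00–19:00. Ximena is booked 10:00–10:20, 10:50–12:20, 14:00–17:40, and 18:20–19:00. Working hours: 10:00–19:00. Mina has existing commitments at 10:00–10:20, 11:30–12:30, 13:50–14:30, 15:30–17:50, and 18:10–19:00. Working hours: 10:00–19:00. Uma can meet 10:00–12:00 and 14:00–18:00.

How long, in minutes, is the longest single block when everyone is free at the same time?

Hassan free within 10:00–19:00: 10:00–10:30, 11:50–14:30, 15:00–15:30, 15:50–18:10.
Ximena free within 10:00–19:00: 10:20–10:50, 12:20–14:00, 17:40–18:20.
Mina free within 10:00–19:00: 10:20–11:30, 12:30–13:50, 14:30–15:30, 17:50–18:10.
Hassan ∩ Ximena: 10:20–10:30, 12:20–14:00, 17:40–18:10.
Hassan ∩ Ximena ∩ Mina: 10:20–10:30, 12:30–13:50, 17:50–18:10.
Hassan ∩ Ximena ∩ Mina ∩ Uma: 10:20–10:30, 17:50–18:00.
Common window lengths: 10, 10 min; longest is 10.

10 minutes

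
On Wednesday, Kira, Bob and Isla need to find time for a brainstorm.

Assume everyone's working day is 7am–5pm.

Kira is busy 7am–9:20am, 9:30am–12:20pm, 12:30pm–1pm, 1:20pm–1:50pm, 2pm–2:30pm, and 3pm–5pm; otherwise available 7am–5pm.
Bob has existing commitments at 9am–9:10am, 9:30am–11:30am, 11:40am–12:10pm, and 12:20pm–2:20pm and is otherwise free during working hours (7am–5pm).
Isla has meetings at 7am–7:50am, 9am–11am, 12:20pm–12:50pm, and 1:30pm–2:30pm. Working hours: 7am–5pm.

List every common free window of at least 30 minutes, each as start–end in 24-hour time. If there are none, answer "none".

Kira free within 07:00–17:00: 09:20–09:30, 12:20–12:30, 13:00–13:20, 13:50–14:00, 14:30–15:00.
Bob free within 07:00–17:00: 07:00–09:00, 09:10–09:30, 11:30–11:40, 12:10–12:20, 14:20–17:00.
Isla free within 07:00–17:00: 07:50–09:00, 11:00–12:20, 12:50–13:30, 14:30–17:00.
Kira ∩ Bob: 09:20–09:30, 14:30–15:00.
Kira ∩ Bob ∩ Isla: 14:30–15:00.
Windows ≥ 30 min: 14:30–15:00.

14:30–15:00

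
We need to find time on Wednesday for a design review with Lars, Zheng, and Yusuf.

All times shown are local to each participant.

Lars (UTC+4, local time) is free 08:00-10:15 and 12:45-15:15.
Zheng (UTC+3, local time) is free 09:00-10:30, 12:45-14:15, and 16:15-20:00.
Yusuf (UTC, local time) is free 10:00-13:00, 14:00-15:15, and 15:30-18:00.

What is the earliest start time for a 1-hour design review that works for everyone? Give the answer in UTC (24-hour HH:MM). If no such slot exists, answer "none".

10:00

Lars → UTC: 04:00–06:15, 08:45–11:15.
Zheng → UTC: 06:00–07:30, 09:45–11:15, 13:15–17:00.
Yusuf → UTC: 10:00–13:00, 14:00–15:15, 15:30–18:00.
Lars ∩ Zheng: 06:00–06:15, 09:45–11:15.
Lars ∩ Zheng ∩ Yusuf: 10:00–11:15.
Windows ≥ 60 min: 10:00–11:15.
Earliest such window starts at 10:00.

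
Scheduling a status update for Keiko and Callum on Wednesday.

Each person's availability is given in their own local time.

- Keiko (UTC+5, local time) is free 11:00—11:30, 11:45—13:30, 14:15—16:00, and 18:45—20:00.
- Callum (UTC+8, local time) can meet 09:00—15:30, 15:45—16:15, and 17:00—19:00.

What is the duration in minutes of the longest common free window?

Keiko → UTC: 06:00–06:30, 06:45–08:30, 09:15–11:00, 13:45–15:00.
Callum → UTC: 01:00–07:30, 07:45–08:15, 09:00–11:00.
Keiko ∩ Callum: 06:00–06:30, 06:45–07:30, 07:45–08:15, 09:15–11:00.
Common window lengths: 30, 45, 30, 105 min; longest is 105.

105 minutes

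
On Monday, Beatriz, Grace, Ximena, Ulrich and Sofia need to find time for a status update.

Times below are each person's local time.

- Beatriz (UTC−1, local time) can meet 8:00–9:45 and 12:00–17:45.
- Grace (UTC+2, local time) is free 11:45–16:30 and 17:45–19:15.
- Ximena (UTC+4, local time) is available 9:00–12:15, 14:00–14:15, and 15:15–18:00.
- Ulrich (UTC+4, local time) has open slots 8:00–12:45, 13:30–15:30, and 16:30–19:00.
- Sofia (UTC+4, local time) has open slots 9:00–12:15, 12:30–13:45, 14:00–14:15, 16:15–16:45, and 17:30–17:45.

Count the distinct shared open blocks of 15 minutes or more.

2

Beatriz → UTC: 09:00–10:45, 13:00–18:45.
Grace → UTC: 09:45–14:30, 15:45–17:15.
Ximena → UTC: 05:00–08:15, 10:00–10:15, 11:15–14:00.
Ulrich → UTC: 04:00–08:45, 09:30–11:30, 12:30–15:00.
Sofia → UTC: 05:00–08:15, 08:30–09:45, 10:00–10:15, 12:15–12:45, 13:30–13:45.
Beatriz ∩ Grace: 09:45–10:45, 13:00–14:30, 15:45–17:15.
Beatriz ∩ Grace ∩ Ximena: 10:00–10:15, 13:00–14:00.
Beatriz ∩ Grace ∩ Ximena ∩ Ulrich: 10:00–10:15, 13:00–14:00.
Beatriz ∩ Grace ∩ Ximena ∩ Ulrich ∩ Sofia: 10:00–10:15, 13:30–13:45.
Windows ≥ 15 min: 10:00–10:15, 13:30–13:45.
That's 2 windows.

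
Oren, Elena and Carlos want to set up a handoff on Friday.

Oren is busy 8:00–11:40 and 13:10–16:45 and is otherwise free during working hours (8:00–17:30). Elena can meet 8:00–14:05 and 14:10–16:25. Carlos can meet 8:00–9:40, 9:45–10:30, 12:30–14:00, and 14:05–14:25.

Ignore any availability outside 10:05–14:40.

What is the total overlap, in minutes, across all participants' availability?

40 minutes

Oren free within 08:00–17:30: 11:40–13:10, 16:45–17:30.
Oren ∩ Elena: 11:40–13:10.
Oren ∩ Elena ∩ Carlos: 12:30–13:10.
Restricted to 10:05–14:40: 12:30–13:10.
Total common minutes: 40.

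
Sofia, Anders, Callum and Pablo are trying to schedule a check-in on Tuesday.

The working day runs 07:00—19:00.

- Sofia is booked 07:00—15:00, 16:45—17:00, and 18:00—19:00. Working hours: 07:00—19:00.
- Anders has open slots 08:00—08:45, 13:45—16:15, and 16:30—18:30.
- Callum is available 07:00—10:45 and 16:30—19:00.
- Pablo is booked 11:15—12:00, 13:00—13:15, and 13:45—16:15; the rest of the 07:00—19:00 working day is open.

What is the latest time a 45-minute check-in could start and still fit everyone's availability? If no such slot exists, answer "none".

17:15

Sofia free within 07:00–19:00: 15:00–16:45, 17:00–18:00.
Pablo free within 07:00–19:00: 07:00–11:15, 12:00–13:00, 13:15–13:45, 16:15–19:00.
Sofia ∩ Anders: 15:00–16:15, 16:30–16:45, 17:00–18:00.
Sofia ∩ Anders ∩ Callum: 16:30–16:45, 17:00–18:00.
Sofia ∩ Anders ∩ Callum ∩ Pablo: 16:30–16:45, 17:00–18:00.
Windows ≥ 45 min: 17:00–18:00.
Latest start in the last window 17:00–18:00 is 18:00 − 45 min = 17:15.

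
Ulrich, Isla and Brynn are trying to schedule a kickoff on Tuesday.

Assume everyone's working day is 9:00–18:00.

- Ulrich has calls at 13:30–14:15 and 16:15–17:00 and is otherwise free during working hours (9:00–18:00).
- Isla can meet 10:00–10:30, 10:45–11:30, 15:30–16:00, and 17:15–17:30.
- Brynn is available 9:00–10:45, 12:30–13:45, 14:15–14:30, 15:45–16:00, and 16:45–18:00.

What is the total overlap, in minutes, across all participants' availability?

Ulrich free within 09:00–18:00: 09:00–13:30, 14:15–16:15, 17:00–18:00.
Ulrich ∩ Isla: 10:00–10:30, 10:45–11:30, 15:30–16:00, 17:15–17:30.
Ulrich ∩ Isla ∩ Brynn: 10:00–10:30, 15:45–16:00, 17:15–17:30.
Total common minutes: 30 + 15 + 15 = 60.

60 minutes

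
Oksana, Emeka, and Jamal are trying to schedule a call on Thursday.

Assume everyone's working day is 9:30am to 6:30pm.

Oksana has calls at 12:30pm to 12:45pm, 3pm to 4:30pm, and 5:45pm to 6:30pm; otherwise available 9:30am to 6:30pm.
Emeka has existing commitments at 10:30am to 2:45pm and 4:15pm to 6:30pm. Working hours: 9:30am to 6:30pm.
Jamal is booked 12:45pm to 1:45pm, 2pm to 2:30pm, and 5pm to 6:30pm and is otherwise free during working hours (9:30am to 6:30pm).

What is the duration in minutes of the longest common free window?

Oksana free within 09:30–18:30: 09:30–12:30, 12:45–15:00, 16:30–17:45.
Emeka free within 09:30–18:30: 09:30–10:30, 14:45–16:15.
Jamal free within 09:30–18:30: 09:30–12:45, 13:45–14:00, 14:30–17:00.
Oksana ∩ Emeka: 09:30–10:30, 14:45–15:00.
Oksana ∩ Emeka ∩ Jamal: 09:30–10:30, 14:45–15:00.
Common window lengths: 60, 15 min; longest is 60.

60 minutes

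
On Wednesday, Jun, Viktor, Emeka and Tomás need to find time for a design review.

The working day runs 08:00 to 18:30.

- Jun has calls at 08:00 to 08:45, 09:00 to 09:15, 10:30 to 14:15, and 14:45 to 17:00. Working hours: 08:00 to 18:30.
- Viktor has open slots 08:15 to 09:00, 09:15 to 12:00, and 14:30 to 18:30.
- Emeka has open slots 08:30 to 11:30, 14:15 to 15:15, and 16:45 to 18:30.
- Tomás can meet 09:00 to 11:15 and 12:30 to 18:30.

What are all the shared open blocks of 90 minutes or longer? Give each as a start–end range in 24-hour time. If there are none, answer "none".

Jun free within 08:00–18:30: 08:45–09:00, 09:15–10:30, 14:15–14:45, 17:00–18:30.
Jun ∩ Viktor: 08:45–09:00, 09:15–10:30, 14:30–14:45, 17:00–18:30.
Jun ∩ Viktor ∩ Emeka: 08:45–09:00, 09:15–10:30, 14:30–14:45, 17:00–18:30.
Jun ∩ Viktor ∩ Emeka ∩ Tomás: 09:15–10:30, 14:30–14:45, 17:00–18:30.
Windows ≥ 90 min: 17:00–18:30.

17:00–18:30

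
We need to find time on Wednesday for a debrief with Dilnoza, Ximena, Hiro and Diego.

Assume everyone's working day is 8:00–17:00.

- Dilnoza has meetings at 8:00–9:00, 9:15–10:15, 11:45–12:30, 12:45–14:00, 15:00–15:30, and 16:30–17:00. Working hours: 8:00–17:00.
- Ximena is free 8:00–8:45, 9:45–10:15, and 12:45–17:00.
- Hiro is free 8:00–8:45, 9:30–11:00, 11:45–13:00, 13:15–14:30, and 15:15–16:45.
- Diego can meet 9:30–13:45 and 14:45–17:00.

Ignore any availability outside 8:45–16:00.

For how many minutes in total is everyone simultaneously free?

Dilnoza free within 08:00–17:00: 09:00–09:15, 10:15–11:45, 12:30–12:45, 14:00–15:00, 15:30–16:30.
Dilnoza ∩ Ximena: 14:00–15:00, 15:30–16:30.
Dilnoza ∩ Ximena ∩ Hiro: 14:00–14:30, 15:30–16:30.
Dilnoza ∩ Ximena ∩ Hiro ∩ Diego: 15:30–16:30.
Restricted to 08:45–16:00: 15:30–16:00.
Total common minutes: 30.

30 minutes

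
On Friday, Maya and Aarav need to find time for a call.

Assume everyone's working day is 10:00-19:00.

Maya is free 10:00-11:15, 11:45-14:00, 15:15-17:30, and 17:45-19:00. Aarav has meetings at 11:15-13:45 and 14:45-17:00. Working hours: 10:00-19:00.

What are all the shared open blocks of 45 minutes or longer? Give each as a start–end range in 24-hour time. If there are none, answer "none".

10:00–11:15, 17:45–19:00

Aarav free within 10:00–19:00: 10:00–11:15, 13:45–14:45, 17:00–19:00.
Maya ∩ Aarav: 10:00–11:15, 13:45–14:00, 17:00–17:30, 17:45–19:00.
Windows ≥ 45 min: 10:00–11:15, 17:45–19:00.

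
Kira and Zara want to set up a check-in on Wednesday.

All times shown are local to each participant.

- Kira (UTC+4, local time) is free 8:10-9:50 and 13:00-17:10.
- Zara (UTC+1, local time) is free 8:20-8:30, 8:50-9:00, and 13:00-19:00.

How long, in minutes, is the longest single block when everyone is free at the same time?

70 minutes

Kira → UTC: 04:10–05:50, 09:00–13:10.
Zara → UTC: 07:20–07:30, 07:50–08:00, 12:00–18:00.
Kira ∩ Zara: 12:00–13:10.
Single common window of 70 minutes.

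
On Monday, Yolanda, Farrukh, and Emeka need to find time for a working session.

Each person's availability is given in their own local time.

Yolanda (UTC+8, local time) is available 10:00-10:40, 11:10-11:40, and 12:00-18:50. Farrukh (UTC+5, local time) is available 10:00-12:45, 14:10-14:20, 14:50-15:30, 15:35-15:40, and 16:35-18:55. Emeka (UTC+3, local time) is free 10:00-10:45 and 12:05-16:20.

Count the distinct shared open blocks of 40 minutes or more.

Yolanda → UTC: 02:00–02:40, 03:10–03:40, 04:00–10:50.
Farrukh → UTC: 05:00–07:45, 09:10–09:20, 09:50–10:30, 10:35–10:40, 11:35–13:55.
Emeka → UTC: 07:00–07:45, 09:05–13:20.
Yolanda ∩ Farrukh: 05:00–07:45, 09:10–09:20, 09:50–10:30, 10:35–10:40.
Yolanda ∩ Farrukh ∩ Emeka: 07:00–07:45, 09:10–09:20, 09:50–10:30, 10:35–10:40.
Windows ≥ 40 min: 07:00–07:45, 09:50–10:30.
That's 2 windows.

2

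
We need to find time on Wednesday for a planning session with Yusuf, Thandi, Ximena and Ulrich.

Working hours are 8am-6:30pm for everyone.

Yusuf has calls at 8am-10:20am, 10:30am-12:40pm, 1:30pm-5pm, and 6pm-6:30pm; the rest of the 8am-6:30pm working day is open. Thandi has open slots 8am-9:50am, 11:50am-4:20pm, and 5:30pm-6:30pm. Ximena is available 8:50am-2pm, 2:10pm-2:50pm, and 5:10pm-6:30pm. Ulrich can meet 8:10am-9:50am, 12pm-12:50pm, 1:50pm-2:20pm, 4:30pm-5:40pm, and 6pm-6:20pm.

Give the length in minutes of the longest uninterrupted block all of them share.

10 minutes

Yusuf free within 08:00–18:30: 10:20–10:30, 12:40–13:30, 17:00–18:00.
Yusuf ∩ Thandi: 12:40–13:30, 17:30–18:00.
Yusuf ∩ Thandi ∩ Ximena: 12:40–13:30, 17:30–18:00.
Yusuf ∩ Thandi ∩ Ximena ∩ Ulrich: 12:40–12:50, 17:30–17:40.
Common window lengths: 10, 10 min; longest is 10.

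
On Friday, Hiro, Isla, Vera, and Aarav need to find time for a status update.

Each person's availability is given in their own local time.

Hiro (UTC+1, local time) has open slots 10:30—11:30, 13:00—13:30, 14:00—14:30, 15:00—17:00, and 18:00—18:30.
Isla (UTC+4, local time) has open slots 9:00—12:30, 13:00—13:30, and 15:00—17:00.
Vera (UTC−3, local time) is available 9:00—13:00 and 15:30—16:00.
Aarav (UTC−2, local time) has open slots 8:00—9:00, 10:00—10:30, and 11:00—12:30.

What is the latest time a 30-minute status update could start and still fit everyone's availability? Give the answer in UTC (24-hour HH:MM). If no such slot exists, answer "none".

12:00

Hiro → UTC: 09:30–10:30, 12:00–12:30, 13:00–13:30, 14:00–16:00, 17:00–17:30.
Isla → UTC: 05:00–08:30, 09:00–09:30, 11:00–13:00.
Vera → UTC: 12:00–16:00, 18:30–19:00.
Aarav → UTC: 10:00–11:00, 12:00–12:30, 13:00–14:30.
Hiro ∩ Isla: 12:00–12:30.
Hiro ∩ Isla ∩ Vera: 12:00–12:30.
Hiro ∩ Isla ∩ Vera ∩ Aarav: 12:00–12:30.
Windows ≥ 30 min: 12:00–12:30.
Latest start in the last window 12:00–12:30 is 12:30 − 30 min = 12:00.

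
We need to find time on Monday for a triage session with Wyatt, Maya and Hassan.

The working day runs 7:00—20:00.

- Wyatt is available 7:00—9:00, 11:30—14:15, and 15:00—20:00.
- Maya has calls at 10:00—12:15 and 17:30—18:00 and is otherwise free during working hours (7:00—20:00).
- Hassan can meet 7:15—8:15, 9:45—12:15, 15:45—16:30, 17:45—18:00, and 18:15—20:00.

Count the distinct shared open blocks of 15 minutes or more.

Maya free within 07:00–20:00: 07:00–10:00, 12:15–17:30, 18:00–20:00.
Wyatt ∩ Maya: 07:00–09:00, 12:15–14:15, 15:00–17:30, 18:00–20:00.
Wyatt ∩ Maya ∩ Hassan: 07:15–08:15, 15:45–16:30, 18:15–20:00.
Windows ≥ 15 min: 07:15–08:15, 15:45–16:30, 18:15–20:00.
That's 3 windows.

3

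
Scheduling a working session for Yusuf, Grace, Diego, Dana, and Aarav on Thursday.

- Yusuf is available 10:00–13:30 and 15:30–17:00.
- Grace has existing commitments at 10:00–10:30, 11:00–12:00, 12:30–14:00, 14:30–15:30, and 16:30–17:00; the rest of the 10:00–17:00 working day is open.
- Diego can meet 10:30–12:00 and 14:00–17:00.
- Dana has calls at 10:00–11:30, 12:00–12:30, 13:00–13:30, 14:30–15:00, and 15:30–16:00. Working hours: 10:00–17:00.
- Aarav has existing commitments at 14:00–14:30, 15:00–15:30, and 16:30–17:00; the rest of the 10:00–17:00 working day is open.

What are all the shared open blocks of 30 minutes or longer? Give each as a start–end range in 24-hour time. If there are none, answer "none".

16:00–16:30

Grace free within 10:00–17:00: 10:30–11:00, 12:00–12:30, 14:00–14:30, 15:30–16:30.
Dana free within 10:00–17:00: 11:30–12:00, 12:30–13:00, 13:30–14:30, 15:00–15:30, 16:00–17:00.
Aarav free within 10:00–17:00: 10:00–14:00, 14:30–15:00, 15:30–16:30.
Yusuf ∩ Grace: 10:30–11:00, 12:00–12:30, 15:30–16:30.
Yusuf ∩ Grace ∩ Diego: 10:30–11:00, 15:30–16:30.
Yusuf ∩ Grace ∩ Diego ∩ Dana: 16:00–16:30.
Yusuf ∩ Grace ∩ Diego ∩ Dana ∩ Aarav: 16:00–16:30.
Windows ≥ 30 min: 16:00–16:30.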